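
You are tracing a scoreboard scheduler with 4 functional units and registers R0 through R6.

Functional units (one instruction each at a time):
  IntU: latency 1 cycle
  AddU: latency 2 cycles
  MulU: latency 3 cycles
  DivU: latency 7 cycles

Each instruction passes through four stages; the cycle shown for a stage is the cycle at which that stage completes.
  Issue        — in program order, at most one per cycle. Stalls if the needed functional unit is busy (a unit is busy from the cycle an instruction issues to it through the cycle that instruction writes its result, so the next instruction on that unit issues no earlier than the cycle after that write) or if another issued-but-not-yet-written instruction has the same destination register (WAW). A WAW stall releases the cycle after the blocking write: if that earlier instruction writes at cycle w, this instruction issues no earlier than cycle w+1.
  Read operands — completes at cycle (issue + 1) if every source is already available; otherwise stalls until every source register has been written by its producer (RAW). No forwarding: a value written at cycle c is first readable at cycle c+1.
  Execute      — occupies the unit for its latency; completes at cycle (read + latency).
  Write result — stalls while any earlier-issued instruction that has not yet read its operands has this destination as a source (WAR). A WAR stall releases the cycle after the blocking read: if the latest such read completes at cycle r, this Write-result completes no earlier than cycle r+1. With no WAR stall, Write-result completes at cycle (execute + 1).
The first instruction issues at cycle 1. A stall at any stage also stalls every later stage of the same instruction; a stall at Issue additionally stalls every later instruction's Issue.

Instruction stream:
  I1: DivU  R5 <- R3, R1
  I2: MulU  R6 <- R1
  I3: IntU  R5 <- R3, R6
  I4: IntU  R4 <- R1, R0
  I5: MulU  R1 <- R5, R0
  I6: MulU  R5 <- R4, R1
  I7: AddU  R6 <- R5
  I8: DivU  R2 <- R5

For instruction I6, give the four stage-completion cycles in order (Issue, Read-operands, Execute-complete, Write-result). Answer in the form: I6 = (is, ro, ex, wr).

I6 = (22, 23, 26, 27)

cycle 1: issue I1 (DivU)
cycle 2: I1 read-ops, issue I2 (MulU)
cycle 3: I2 read-ops
cycle 6: I2 finished on MulU
cycle 7: I2→R6
cycle 9: I1 finished on DivU
cycle 10: I1→R5
cycle 11: issue I3 (IntU)
cycle 12: I3 read-ops
cycle 13: I3 finished on IntU
cycle 14: I3→R5
cycle 15: issue I4 (IntU)
cycle 16: I4 read-ops, issue I5 (MulU)
cycle 17: I4 finished on IntU, I5 read-ops
cycle 18: I4→R4
cycle 20: I5 finished on MulU
cycle 21: I5→R1
cycle 22: issue I6 (MulU)
cycle 23: I6 read-ops, issue I7 (AddU)
cycle 24: issue I8 (DivU)
cycle 26: I6 finished on MulU
cycle 27: I6→R5
cycle 28: I7 read-ops, I8 read-ops
cycle 30: I7 finished on AddU
cycle 31: I7→R6
cycle 35: I8 finished on DivU
cycle 36: I8→R2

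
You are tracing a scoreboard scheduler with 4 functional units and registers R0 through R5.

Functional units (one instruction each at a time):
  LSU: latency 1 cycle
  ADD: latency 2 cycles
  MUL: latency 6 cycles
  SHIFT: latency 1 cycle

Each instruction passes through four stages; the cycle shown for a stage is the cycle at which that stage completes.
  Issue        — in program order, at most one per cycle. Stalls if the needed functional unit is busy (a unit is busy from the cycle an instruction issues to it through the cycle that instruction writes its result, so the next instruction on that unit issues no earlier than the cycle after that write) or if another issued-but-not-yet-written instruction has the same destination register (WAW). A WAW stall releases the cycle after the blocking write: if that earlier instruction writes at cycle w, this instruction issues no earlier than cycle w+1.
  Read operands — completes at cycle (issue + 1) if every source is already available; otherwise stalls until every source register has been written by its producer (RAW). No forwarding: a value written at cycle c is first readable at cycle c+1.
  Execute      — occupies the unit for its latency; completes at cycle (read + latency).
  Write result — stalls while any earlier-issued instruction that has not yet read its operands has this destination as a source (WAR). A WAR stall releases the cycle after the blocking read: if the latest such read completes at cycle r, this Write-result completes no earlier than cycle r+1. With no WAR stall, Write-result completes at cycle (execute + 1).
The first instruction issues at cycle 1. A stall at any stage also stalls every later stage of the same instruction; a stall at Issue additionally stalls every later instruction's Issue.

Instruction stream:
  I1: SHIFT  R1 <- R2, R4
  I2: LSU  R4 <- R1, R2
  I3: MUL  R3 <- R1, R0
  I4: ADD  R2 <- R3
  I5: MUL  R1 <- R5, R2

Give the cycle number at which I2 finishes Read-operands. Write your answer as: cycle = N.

I1  is:1  ro:2  ex:3  wr:4
I2  is:2  ro:5  ex:6  wr:7  — RAW R1: wait I1 write@4
I3  is:3  ro:5  ex:11  wr:12  — RAW R1: wait I1 write@4
I4  is:4  ro:13  ex:15  wr:16  — RAW R3: wait I3 write@12
I5  is:13  ro:17  ex:23  wr:24  — struct: MUL busy until I3 writes@12, RAW R2: wait I4 write@16

cycle = 5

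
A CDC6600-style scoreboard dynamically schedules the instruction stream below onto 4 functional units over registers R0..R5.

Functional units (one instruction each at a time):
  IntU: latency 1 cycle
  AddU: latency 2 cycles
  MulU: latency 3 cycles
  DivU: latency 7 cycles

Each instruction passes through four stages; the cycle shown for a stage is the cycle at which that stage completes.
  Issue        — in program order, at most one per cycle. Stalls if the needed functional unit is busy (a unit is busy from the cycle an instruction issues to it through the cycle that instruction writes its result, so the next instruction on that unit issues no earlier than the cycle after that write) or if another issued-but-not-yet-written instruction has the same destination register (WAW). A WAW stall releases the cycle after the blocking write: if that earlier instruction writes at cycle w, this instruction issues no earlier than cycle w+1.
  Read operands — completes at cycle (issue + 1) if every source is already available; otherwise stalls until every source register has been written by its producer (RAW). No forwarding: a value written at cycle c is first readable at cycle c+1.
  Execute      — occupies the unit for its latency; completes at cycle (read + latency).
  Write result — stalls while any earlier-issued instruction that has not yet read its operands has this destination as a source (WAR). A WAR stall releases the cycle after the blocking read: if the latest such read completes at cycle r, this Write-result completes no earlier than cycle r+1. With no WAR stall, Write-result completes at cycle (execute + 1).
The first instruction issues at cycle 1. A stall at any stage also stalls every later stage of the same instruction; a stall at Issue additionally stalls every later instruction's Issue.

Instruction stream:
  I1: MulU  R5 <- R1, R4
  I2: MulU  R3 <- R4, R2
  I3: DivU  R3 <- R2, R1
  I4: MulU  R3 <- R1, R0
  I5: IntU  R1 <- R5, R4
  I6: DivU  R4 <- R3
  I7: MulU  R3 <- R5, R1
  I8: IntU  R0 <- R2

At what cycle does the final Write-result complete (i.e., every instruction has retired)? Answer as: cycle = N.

c1: I1 issues→MulU
c2: I1 reads
c5: I1 exec-done
c6: I1 writes R5
c7: I2 issues→MulU
c8: I2 reads
c11: I2 exec-done
c12: I2 writes R3
c13: I3 issues→DivU
c14: I3 reads
c21: I3 exec-done
c22: I3 writes R3
c23: I4 issues→MulU
c24: I4 reads, I5 issues→IntU
c25: I5 reads, I6 issues→DivU
c26: I5 exec-done
c27: I4 exec-done, I5 writes R1
c28: I4 writes R3
c29: I6 reads, I7 issues→MulU
c30: I7 reads, I8 issues→IntU
c31: I8 reads
c32: I8 exec-done
c33: I7 exec-done, I8 writes R0
c34: I7 writes R3
c36: I6 exec-done
c37: I6 writes R4

cycle = 37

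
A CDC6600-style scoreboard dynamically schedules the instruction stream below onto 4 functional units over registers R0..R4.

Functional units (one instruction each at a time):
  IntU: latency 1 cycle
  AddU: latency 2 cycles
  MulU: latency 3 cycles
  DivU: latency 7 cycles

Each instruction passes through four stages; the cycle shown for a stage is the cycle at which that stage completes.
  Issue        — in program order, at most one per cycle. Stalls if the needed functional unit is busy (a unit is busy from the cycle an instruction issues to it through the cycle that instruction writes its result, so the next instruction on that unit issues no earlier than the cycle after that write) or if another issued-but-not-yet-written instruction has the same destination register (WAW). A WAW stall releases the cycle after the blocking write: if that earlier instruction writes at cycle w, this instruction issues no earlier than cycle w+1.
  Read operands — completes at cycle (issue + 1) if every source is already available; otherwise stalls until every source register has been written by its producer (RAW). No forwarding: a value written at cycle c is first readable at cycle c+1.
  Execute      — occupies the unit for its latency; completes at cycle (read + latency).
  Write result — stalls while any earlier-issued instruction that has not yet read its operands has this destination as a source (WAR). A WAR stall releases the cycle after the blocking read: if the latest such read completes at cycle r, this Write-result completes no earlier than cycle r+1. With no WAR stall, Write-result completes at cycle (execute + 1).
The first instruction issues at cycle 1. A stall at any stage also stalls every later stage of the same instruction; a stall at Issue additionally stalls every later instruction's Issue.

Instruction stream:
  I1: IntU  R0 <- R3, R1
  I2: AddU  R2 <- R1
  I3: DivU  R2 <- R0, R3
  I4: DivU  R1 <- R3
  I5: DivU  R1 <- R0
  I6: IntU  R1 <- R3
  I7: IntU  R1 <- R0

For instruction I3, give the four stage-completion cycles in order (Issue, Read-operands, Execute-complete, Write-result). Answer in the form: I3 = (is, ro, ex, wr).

[1] I1 issues→IntU
[2] I1 reads, I2 issues→AddU
[3] I1 exec-done, I2 reads
[4] I1 writes R0
[5] I2 exec-done
[6] I2 writes R2
[7] I3 issues→DivU
[8] I3 reads
[15] I3 exec-done
[16] I3 writes R2
[17] I4 issues→DivU
[18] I4 reads
[25] I4 exec-done
[26] I4 writes R1
[27] I5 issues→DivU
[28] I5 reads
[35] I5 exec-done
[36] I5 writes R1
[37] I6 issues→IntU
[38] I6 reads
[39] I6 exec-done
[40] I6 writes R1
[41] I7 issues→IntU
[42] I7 reads
[43] I7 exec-done
[44] I7 writes R1

I3 = (7, 8, 15, 16)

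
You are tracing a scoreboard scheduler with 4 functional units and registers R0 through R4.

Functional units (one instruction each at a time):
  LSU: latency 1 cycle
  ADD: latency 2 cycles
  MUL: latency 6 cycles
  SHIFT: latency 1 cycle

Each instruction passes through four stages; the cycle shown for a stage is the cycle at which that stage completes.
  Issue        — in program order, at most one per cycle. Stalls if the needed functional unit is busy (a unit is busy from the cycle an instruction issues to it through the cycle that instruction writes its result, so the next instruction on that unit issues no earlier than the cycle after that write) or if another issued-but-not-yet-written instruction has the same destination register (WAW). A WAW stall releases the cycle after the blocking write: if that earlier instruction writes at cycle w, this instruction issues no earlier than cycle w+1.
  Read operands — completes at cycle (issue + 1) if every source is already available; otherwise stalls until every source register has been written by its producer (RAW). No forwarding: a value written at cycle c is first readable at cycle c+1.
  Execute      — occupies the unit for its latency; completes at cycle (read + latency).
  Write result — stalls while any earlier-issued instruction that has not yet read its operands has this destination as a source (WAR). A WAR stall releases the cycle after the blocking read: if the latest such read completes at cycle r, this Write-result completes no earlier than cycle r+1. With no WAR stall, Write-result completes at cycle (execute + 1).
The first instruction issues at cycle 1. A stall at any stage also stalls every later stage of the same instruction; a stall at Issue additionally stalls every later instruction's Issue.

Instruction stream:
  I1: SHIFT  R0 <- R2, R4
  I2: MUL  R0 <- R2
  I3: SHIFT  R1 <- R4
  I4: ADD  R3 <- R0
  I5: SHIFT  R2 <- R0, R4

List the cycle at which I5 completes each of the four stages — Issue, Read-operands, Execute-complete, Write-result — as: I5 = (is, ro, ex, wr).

I1: IS=1 RO=2 EX=3 WR=4
I2: IS=5 RO=6 EX=12 WR=13  [WAW R0: wait I1 write@4]
I3: IS=6 RO=7 EX=8 WR=9
I4: IS=7 RO=14 EX=16 WR=17  [RAW R0: wait I2 write@13]
I5: IS=10 RO=14 EX=15 WR=16  [struct: SHIFT busy until I3 writes@9; RAW R0: wait I2 write@13]

I5 = (10, 14, 15, 16)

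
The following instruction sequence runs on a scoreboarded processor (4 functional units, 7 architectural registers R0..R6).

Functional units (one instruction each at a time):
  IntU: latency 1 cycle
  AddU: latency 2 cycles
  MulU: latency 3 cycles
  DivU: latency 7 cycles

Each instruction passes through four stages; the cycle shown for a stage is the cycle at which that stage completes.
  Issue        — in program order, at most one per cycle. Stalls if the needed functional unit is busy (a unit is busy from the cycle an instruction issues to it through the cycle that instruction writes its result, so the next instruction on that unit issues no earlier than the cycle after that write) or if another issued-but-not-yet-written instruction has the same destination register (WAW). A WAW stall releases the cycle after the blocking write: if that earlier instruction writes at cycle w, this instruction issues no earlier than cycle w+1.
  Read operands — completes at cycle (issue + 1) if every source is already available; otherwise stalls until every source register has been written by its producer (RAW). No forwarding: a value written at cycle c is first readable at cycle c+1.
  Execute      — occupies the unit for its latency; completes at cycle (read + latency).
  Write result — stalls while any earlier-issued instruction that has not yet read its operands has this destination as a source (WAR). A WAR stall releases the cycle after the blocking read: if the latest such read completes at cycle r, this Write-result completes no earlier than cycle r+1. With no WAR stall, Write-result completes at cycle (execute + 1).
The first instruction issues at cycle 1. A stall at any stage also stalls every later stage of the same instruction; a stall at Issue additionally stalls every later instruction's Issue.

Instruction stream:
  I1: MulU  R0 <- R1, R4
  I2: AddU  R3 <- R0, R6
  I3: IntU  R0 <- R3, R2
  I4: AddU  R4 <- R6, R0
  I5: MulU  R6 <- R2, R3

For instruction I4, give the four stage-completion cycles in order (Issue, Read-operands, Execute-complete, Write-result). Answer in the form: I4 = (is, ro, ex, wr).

I4 = (11, 14, 16, 17)

[1] I1 dispatched to MulU
[2] I1 operands ready; I2 dispatched to AddU
[5] I1 complete
[6] R0←I1
[7] I2 operands ready; I3 dispatched to IntU
[9] I2 complete
[10] R3←I2
[11] I3 operands ready; I4 dispatched to AddU
[12] I3 complete; I5 dispatched to MulU
[13] R0←I3; I5 operands ready
[14] I4 operands ready
[16] I4 complete; I5 complete
[17] R4←I4; R6←I5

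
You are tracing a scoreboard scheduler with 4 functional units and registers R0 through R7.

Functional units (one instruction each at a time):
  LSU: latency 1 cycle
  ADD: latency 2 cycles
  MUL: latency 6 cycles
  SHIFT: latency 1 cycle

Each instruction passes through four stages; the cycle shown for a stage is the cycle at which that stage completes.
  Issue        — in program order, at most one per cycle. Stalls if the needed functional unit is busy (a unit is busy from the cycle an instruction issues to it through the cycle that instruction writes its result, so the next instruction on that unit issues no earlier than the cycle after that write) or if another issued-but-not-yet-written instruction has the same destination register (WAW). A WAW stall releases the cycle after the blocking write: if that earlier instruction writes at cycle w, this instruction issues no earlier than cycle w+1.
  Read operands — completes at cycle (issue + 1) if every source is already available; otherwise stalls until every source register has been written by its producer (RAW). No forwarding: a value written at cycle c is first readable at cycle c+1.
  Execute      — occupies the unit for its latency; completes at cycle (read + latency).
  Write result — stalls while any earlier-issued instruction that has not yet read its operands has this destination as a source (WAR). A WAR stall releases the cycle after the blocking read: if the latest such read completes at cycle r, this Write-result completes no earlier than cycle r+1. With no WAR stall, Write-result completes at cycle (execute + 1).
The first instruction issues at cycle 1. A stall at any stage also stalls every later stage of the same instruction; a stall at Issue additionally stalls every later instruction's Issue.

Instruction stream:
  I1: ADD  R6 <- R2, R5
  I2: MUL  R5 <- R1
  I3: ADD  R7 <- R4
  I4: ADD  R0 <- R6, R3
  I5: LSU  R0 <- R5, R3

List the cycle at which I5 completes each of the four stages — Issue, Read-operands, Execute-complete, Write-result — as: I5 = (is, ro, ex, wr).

I5 = (16, 17, 18, 19)

t=1  issue I1 (ADD)
t=2  I1 read-ops, issue I2 (MUL)
t=3  I2 read-ops
t=4  I1 finished on ADD
t=5  I1→R6
t=6  issue I3 (ADD)
t=7  I3 read-ops
t=9  I2 finished on MUL, I3 finished on ADD
t=10  I2→R5, I3→R7
t=11  issue I4 (ADD)
t=12  I4 read-ops
t=14  I4 finished on ADD
t=15  I4→R0
t=16  issue I5 (LSU)
t=17  I5 read-ops
t=18  I5 finished on LSU
t=19  I5→R0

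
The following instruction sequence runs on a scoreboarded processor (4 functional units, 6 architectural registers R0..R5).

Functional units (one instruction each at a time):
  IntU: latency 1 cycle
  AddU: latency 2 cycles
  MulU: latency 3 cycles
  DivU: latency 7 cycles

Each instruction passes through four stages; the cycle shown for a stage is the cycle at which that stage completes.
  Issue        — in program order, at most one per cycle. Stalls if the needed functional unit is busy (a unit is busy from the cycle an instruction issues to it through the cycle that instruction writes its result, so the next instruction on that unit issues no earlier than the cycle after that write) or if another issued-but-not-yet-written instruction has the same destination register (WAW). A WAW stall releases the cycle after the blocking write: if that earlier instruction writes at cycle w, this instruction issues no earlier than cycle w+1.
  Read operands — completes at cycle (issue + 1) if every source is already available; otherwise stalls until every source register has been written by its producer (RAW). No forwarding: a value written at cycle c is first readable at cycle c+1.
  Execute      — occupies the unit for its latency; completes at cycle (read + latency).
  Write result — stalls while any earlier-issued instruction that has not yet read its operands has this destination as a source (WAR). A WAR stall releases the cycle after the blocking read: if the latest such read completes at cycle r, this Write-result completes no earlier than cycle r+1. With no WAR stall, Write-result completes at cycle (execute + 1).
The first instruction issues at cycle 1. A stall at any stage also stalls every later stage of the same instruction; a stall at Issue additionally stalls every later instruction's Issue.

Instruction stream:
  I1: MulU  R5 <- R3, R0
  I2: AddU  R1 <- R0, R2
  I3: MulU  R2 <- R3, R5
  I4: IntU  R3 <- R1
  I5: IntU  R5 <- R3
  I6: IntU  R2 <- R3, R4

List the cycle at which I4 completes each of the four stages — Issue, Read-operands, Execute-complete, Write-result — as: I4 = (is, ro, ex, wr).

I1: IS=1 RO=2 EX=5 WR=6
I2: IS=2 RO=3 EX=5 WR=6
I3: IS=7 RO=8 EX=11 WR=12  [struct: MulU busy until I1 writes@6]
I4: IS=8 RO=9 EX=10 WR=11
I5: IS=12 RO=13 EX=14 WR=15  [struct: IntU busy until I4 writes@11]
I6: IS=16 RO=17 EX=18 WR=19  [struct: IntU busy until I5 writes@15]

I4 = (8, 9, 10, 11)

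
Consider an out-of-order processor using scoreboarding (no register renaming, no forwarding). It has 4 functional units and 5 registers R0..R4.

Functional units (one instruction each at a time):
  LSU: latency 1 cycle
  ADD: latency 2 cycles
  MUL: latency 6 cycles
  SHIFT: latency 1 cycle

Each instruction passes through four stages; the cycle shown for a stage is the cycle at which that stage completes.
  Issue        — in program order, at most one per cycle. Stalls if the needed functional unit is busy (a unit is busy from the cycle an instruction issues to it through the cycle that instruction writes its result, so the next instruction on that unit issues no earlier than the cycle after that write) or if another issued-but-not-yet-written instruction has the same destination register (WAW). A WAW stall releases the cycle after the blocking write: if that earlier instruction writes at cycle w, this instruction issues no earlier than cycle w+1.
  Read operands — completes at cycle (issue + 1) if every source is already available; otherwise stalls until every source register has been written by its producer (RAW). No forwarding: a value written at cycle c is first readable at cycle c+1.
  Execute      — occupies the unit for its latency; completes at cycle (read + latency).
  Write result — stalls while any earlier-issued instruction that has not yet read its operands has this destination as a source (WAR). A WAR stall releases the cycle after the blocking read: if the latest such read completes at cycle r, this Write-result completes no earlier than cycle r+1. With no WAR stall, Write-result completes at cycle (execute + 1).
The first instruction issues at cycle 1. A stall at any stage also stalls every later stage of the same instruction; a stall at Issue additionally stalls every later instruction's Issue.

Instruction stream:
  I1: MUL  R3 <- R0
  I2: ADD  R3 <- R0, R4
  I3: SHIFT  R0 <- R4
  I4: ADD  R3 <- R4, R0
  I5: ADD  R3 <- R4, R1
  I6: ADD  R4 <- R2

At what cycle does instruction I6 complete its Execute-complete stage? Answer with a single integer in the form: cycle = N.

cycle = 28

[1] I1 issues→MUL
[2] I1 reads
[8] I1 exec-done
[9] I1 writes R3
[10] I2 issues→ADD
[11] I2 reads, I3 issues→SHIFT
[12] I3 reads
[13] I2 exec-done, I3 exec-done
[14] I2 writes R3, I3 writes R0
[15] I4 issues→ADD
[16] I4 reads
[18] I4 exec-done
[19] I4 writes R3
[20] I5 issues→ADD
[21] I5 reads
[23] I5 exec-done
[24] I5 writes R3
[25] I6 issues→ADD
[26] I6 reads
[28] I6 exec-done
[29] I6 writes R4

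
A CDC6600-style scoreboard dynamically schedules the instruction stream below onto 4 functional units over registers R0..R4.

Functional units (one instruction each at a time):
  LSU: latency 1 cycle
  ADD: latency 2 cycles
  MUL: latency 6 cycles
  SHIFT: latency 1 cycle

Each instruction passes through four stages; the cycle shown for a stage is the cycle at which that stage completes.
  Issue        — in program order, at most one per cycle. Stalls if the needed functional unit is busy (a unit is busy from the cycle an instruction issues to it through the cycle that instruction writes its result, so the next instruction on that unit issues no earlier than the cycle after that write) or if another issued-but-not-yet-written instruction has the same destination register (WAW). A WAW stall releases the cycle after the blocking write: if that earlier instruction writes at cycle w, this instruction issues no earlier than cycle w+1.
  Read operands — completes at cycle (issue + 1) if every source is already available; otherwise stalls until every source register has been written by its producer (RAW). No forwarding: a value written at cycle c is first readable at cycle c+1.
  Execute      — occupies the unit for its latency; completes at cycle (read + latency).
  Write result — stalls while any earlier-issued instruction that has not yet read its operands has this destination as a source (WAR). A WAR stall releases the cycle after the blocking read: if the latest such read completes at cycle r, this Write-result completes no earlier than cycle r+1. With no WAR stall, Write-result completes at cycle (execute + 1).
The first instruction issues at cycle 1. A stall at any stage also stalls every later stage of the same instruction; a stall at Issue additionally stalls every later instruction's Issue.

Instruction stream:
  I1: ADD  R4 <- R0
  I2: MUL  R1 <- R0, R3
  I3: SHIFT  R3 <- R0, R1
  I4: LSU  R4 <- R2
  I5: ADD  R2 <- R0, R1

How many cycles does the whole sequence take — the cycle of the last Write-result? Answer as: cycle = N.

cycle = 14

I1 -> (1, 2, 4, 5)
I2 -> (2, 3, 9, 10)
I3 -> (3, 11, 12, 13)  // RAW R1: wait I2 write@10
I4 -> (6, 7, 8, 9)  // WAW R4: wait I1 write@5
I5 -> (7, 11, 13, 14)  // RAW R1: wait I2 write@10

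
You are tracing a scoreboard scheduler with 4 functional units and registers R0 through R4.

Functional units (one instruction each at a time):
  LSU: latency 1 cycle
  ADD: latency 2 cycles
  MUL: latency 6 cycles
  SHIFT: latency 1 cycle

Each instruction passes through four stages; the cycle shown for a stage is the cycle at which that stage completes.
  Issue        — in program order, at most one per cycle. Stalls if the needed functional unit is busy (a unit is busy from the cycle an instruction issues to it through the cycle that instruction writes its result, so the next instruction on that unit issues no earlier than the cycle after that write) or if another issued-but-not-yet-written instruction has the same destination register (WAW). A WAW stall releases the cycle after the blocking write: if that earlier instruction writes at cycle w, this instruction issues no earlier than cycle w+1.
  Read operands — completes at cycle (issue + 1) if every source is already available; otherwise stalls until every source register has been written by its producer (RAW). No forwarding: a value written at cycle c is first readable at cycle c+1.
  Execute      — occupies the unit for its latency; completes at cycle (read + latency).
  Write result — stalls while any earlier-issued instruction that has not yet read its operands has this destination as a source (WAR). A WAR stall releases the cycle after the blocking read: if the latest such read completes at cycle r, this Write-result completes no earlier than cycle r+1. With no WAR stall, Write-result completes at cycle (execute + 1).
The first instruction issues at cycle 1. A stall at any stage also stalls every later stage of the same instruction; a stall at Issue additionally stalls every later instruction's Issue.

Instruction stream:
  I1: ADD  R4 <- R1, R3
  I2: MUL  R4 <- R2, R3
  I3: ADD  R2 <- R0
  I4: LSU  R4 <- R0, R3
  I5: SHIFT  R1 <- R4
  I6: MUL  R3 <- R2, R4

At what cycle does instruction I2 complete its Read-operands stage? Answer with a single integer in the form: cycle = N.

I1 -> (1, 2, 4, 5)
I2 -> (6, 7, 13, 14)  // WAW R4: wait I1 write@5
I3 -> (7, 8, 10, 11)
I4 -> (15, 16, 17, 18)  // WAW R4: wait I2 write@14
I5 -> (16, 19, 20, 21)  // RAW R4: wait I4 write@18
I6 -> (17, 19, 25, 26)  // RAW R4: wait I4 write@18

cycle = 7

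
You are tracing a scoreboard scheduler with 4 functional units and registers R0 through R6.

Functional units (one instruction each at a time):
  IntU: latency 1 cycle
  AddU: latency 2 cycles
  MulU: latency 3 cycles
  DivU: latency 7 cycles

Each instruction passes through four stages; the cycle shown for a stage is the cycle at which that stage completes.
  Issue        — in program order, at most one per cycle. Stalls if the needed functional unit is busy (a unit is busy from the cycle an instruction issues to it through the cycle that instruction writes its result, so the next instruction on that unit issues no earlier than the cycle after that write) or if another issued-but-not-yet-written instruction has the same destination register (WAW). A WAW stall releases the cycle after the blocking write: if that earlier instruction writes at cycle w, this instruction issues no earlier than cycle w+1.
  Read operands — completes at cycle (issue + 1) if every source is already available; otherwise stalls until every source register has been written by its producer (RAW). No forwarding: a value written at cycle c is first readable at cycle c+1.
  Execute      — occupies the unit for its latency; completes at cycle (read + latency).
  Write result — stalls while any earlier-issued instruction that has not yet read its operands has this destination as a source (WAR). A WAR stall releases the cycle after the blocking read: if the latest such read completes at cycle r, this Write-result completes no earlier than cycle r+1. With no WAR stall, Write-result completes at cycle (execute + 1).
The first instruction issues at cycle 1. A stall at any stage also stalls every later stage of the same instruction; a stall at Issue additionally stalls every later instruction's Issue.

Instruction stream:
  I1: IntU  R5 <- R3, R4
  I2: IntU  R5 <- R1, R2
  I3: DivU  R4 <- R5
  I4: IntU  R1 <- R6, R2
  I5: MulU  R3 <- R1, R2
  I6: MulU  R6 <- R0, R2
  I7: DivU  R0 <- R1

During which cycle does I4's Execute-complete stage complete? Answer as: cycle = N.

cycle = 11

1) issue 1, read 2, done 3, write 4
2) issue 5, read 6, done 7, write 8  <struct: IntU busy until I1 writes@4>
3) issue 6, read 9, done 16, write 17  <RAW R5: wait I2 write@8>
4) issue 9, read 10, done 11, write 12  <struct: IntU busy until I2 writes@8>
5) issue 10, read 13, done 16, write 17  <RAW R1: wait I4 write@12>
6) issue 18, read 19, done 22, write 23  <struct: MulU busy until I5 writes@17>
7) issue 19, read 20, done 27, write 28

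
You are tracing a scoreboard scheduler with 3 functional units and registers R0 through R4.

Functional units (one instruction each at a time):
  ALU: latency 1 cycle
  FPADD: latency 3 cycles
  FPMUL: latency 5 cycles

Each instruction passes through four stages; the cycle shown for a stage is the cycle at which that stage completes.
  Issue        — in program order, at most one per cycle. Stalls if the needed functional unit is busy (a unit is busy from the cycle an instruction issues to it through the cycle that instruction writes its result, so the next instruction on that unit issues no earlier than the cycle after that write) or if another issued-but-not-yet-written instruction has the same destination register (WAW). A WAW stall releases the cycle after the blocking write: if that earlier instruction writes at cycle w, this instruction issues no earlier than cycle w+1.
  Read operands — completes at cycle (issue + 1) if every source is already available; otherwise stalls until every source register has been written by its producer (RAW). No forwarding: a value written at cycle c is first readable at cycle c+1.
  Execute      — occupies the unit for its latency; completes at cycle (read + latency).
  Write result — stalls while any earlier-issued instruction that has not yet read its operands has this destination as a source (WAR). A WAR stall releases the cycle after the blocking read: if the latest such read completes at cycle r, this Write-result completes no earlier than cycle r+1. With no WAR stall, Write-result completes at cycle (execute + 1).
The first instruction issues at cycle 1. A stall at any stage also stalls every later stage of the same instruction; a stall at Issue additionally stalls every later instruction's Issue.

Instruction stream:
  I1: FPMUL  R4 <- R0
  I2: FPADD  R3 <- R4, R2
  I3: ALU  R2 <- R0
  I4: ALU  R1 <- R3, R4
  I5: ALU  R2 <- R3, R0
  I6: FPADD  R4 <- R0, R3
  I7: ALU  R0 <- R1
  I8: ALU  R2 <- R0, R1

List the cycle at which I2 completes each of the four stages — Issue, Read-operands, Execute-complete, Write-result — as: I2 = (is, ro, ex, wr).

1) issue 1, read 2, done 7, write 8
2) issue 2, read 9, done 12, write 13  <RAW R4: wait I1 write@8>
3) issue 3, read 4, done 5, write 10  <WAR R2: wait I2 read@9>
4) issue 11, read 14, done 15, write 16  <struct: ALU busy until I3 writes@10 / RAW R3: wait I2 write@13>
5) issue 17, read 18, done 19, write 20  <struct: ALU busy until I4 writes@16>
6) issue 18, read 19, done 22, write 23
7) issue 21, read 22, done 23, write 24  <struct: ALU busy until I5 writes@20>
8) issue 25, read 26, done 27, write 28  <struct: ALU busy until I7 writes@24>

I2 = (2, 9, 12, 13)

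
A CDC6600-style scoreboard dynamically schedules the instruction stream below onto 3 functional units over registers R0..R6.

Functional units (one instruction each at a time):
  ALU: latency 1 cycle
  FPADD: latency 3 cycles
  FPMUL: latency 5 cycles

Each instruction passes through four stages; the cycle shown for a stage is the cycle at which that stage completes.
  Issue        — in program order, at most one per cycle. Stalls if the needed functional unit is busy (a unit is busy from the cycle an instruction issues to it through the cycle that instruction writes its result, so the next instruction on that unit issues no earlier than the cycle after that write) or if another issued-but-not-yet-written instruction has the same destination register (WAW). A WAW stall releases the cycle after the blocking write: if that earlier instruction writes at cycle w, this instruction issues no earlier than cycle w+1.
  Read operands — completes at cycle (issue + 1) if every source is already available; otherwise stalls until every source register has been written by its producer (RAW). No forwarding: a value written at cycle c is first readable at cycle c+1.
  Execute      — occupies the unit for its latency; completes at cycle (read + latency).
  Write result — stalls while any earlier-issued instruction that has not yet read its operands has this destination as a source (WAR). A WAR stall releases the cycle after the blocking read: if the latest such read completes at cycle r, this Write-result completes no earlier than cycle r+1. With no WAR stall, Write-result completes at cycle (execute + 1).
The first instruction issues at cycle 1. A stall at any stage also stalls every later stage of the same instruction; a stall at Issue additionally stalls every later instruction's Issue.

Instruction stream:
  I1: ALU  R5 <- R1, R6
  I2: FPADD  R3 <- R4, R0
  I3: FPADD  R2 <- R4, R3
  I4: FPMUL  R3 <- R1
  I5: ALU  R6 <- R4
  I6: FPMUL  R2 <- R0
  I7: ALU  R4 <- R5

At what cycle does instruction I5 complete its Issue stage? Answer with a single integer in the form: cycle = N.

cycle = 10

  I1 | 1 | 2 | 3 | 4
  I2 | 2 | 3 | 6 | 7
  I3 | 8 | 9 | 12 | 13   struct: FPADD busy until I2 writes@7
  I4 | 9 | 10 | 15 | 16
  I5 | 10 | 11 | 12 | 13
  I6 | 17 | 18 | 23 | 24   struct: FPMUL busy until I4 writes@16
  I7 | 18 | 19 | 20 | 21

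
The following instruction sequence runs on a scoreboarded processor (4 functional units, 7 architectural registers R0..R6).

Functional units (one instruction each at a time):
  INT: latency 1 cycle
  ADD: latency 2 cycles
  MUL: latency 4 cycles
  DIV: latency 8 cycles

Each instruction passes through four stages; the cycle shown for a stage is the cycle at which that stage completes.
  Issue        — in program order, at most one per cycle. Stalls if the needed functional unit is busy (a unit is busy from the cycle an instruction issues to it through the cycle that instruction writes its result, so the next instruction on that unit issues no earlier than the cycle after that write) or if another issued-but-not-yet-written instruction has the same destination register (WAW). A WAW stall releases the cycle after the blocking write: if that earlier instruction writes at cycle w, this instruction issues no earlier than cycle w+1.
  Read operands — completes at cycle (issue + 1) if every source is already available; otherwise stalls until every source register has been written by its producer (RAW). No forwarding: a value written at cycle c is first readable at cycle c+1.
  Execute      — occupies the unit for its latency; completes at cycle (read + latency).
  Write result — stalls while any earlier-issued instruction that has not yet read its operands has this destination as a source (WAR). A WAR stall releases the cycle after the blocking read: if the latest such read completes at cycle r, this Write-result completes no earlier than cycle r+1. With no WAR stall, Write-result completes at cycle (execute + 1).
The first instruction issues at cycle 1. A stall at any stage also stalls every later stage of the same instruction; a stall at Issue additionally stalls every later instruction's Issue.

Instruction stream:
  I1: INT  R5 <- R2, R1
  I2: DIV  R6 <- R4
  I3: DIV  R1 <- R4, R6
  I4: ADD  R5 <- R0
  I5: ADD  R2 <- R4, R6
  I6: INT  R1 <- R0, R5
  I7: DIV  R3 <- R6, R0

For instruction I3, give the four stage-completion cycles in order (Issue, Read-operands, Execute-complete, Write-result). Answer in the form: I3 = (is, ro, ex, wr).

I3 = (13, 14, 22, 23)

cycle 1: I1 dispatched to INT
cycle 2: I1 operands ready, I2 dispatched to DIV
cycle 3: I1 complete, I2 operands ready
cycle 4: R5←I1
cycle 11: I2 complete
cycle 12: R6←I2
cycle 13: I3 dispatched to DIV
cycle 14: I3 operands ready, I4 dispatched to ADD
cycle 15: I4 operands ready
cycle 17: I4 complete
cycle 18: R5←I4
cycle 19: I5 dispatched to ADD
cycle 20: I5 operands ready
cycle 22: I3 complete, I5 complete
cycle 23: R1←I3, R2←I5
cycle 24: I6 dispatched to INT
cycle 25: I6 operands ready, I7 dispatched to DIV
cycle 26: I6 complete, I7 operands ready
cycle 27: R1←I6
cycle 34: I7 complete
cycle 35: R3←I7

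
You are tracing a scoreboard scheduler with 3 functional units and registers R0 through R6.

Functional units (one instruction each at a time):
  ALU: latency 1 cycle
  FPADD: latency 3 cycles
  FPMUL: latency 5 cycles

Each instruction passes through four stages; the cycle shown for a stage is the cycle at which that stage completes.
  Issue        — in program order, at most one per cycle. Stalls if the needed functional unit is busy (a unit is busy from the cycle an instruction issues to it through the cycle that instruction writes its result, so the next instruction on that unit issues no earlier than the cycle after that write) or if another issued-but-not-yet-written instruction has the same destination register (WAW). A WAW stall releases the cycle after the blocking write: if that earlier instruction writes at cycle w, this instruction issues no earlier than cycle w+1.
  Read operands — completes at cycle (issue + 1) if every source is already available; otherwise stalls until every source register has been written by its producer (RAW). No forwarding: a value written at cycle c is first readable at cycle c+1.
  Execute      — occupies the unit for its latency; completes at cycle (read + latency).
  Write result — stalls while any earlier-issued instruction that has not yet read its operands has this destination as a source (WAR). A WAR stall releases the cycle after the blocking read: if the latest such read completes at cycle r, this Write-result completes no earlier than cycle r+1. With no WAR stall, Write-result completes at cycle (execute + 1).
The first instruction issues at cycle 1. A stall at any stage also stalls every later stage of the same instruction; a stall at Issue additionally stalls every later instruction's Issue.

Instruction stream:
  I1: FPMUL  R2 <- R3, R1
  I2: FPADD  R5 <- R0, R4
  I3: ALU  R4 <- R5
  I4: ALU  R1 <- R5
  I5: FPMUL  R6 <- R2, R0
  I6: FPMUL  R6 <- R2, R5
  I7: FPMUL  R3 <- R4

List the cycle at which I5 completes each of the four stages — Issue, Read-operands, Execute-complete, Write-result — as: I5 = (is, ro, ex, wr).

I5 = (12, 13, 18, 19)

[I1] 1/2/7/8
[I2] 2/3/6/7
[I3] 3/8/9/10  (RAW R5: wait I2 write@7)
[I4] 11/12/13/14  (struct: ALU busy until I3 writes@10)
[I5] 12/13/18/19
[I6] 20/21/26/27  (struct: FPMUL busy until I5 writes@19)
[I7] 28/29/34/35  (struct: FPMUL busy until I6 writes@27)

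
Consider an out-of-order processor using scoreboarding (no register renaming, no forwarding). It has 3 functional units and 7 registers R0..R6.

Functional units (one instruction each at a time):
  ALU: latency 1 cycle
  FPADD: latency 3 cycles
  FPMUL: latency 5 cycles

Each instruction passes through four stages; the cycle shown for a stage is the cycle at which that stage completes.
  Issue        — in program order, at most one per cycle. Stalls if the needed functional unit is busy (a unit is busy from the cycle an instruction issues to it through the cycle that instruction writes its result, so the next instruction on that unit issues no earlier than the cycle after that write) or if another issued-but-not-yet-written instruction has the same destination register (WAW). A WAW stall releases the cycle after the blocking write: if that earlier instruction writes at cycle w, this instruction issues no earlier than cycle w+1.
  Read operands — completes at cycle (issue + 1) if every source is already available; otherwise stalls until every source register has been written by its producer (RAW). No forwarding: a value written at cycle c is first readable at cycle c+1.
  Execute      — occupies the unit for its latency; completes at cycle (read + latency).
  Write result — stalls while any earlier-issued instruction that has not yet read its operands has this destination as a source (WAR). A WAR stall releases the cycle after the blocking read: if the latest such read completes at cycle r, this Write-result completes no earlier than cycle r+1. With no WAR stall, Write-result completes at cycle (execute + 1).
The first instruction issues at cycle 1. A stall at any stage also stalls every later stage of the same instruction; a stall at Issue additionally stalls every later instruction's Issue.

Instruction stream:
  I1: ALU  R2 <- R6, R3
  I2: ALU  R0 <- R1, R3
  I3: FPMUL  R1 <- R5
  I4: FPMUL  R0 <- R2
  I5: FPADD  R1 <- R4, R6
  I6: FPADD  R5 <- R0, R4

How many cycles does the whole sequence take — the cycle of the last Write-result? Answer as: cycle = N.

cycle 1: I1→ALU
cycle 2: I1 RO
cycle 3: I1 EX
cycle 4: I1 WR R2
cycle 5: I2→ALU
cycle 6: I2 RO | I3→FPMUL
cycle 7: I2 EX | I3 RO
cycle 8: I2 WR R0
cycle 12: I3 EX
cycle 13: I3 WR R1
cycle 14: I4→FPMUL
cycle 15: I4 RO | I5→FPADD
cycle 16: I5 RO
cycle 19: I5 EX
cycle 20: I4 EX | I5 WR R1
cycle 21: I4 WR R0 | I6→FPADD
cycle 22: I6 RO
cycle 25: I6 EX
cycle 26: I6 WR R5

cycle = 26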